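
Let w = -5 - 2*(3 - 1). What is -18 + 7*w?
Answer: -81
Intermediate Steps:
w = -9 (w = -5 - 2*2 = -5 - 4 = -9)
-18 + 7*w = -18 + 7*(-9) = -18 - 63 = -81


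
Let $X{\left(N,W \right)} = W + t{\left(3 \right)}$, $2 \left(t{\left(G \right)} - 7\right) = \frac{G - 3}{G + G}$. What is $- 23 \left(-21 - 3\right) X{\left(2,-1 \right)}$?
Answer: $3312$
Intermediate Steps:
$t{\left(G \right)} = 7 + \frac{-3 + G}{4 G}$ ($t{\left(G \right)} = 7 + \frac{\left(G - 3\right) \frac{1}{G + G}}{2} = 7 + \frac{\left(-3 + G\right) \frac{1}{2 G}}{2} = 7 + \frac{\frac{1}{2} \frac{1}{G} \left(-3 + G\right)}{2} = 7 + \frac{-3 + G}{4 G}$)
$X{\left(N,W \right)} = 7 + W$ ($X{\left(N,W \right)} = W + \frac{-3 + 29 \cdot 3}{4 \cdot 3} = W + \frac{1}{4} \cdot \frac{1}{3} \left(-3 + 87\right) = W + \frac{1}{4} \cdot \frac{1}{3} \cdot 84 = W + 7 = 7 + W$)
$- 23 \left(-21 - 3\right) X{\left(2,-1 \right)} = - 23 \left(-21 - 3\right) \left(7 - 1\right) = \left(-23\right) \left(-24\right) 6 = 552 \cdot 6 = 3312$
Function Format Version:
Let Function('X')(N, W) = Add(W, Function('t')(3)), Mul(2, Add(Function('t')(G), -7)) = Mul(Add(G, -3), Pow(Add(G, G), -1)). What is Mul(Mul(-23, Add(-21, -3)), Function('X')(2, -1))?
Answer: 3312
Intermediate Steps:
Function('t')(G) = Add(7, Mul(Rational(1, 4), Pow(G, -1), Add(-3, G))) (Function('t')(G) = Add(7, Mul(Rational(1, 2), Mul(Add(G, -3), Pow(Add(G, G), -1)))) = Add(7, Mul(Rational(1, 2), Mul(Add(-3, G), Pow(Mul(2, G), -1)))) = Add(7, Mul(Rational(1, 2), Mul(Add(-3, G), Mul(Rational(1, 2), Pow(G, -1))))) = Add(7, Mul(Rational(1, 2), Mul(Rational(1, 2), Pow(G, -1), Add(-3, G)))) = Add(7, Mul(Rational(1, 4), Pow(G, -1), Add(-3, G))))
Function('X')(N, W) = Add(7, W) (Function('X')(N, W) = Add(W, Mul(Rational(1, 4), Pow(3, -1), Add(-3, Mul(29, 3)))) = Add(W, Mul(Rational(1, 4), Rational(1, 3), Add(-3, 87))) = Add(W, Mul(Rational(1, 4), Rational(1, 3), 84)) = Add(W, 7) = Add(7, W))
Mul(Mul(-23, Add(-21, -3)), Function('X')(2, -1)) = Mul(Mul(-23, Add(-21, -3)), Add(7, -1)) = Mul(Mul(-23, -24), 6) = Mul(552, 6) = 3312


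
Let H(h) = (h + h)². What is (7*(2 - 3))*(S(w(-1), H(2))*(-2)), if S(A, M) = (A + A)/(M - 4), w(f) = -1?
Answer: -7/3 ≈ -2.3333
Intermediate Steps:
H(h) = 4*h² (H(h) = (2*h)² = 4*h²)
S(A, M) = 2*A/(-4 + M) (S(A, M) = (2*A)/(-4 + M) = 2*A/(-4 + M))
(7*(2 - 3))*(S(w(-1), H(2))*(-2)) = (7*(2 - 3))*((2*(-1)/(-4 + 4*2²))*(-2)) = (7*(-1))*((2*(-1)/(-4 + 4*4))*(-2)) = -7*2*(-1)/(-4 + 16)*(-2) = -7*2*(-1)/12*(-2) = -7*2*(-1)*(1/12)*(-2) = -(-7)*(-2)/6 = -7*⅓ = -7/3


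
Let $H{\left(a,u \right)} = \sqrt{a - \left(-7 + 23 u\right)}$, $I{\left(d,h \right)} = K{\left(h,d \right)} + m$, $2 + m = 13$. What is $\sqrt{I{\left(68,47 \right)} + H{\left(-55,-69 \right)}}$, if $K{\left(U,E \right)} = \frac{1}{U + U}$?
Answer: $\frac{3 \sqrt{10810 + 8836 \sqrt{19}}}{94} \approx 7.0881$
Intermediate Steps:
$K{\left(U,E \right)} = \frac{1}{2 U}$
$m = 11$ ($m = -2 + 13 = 11$)
$I{\left(d,h \right)} = 11 + \frac{1}{2 h}$ ($I{\left(d,h \right)} = \frac{1}{2 h} + 11 = 11 + \frac{1}{2 h}$)
$H{\left(a,u \right)} = \sqrt{7 + a - 23 u}$ ($H{\left(a,u \right)} = \sqrt{a - \left(-7 + 23 u\right)} = \sqrt{7 + a - 23 u}$)
$\sqrt{I{\left(68,47 \right)} + H{\left(-55,-69 \right)}} = \sqrt{\left(11 + \frac{1}{2 \cdot 47}\right) + \sqrt{7 - 55 - -1587}} = \sqrt{\left(11 + \frac{1}{2} \cdot \frac{1}{47}\right) + \sqrt{7 - 55 + 1587}} = \sqrt{\left(11 + \frac{1}{94}\right) + \sqrt{1539}} = \sqrt{\frac{1035}{94} + 9 \sqrt{19}}$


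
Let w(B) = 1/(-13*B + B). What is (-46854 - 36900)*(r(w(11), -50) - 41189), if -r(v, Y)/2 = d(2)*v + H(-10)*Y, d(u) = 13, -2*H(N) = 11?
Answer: 3495791709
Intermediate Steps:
H(N) = -11/2 (H(N) = -½*11 = -11/2)
w(B) = -1/(12*B) (w(B) = 1/(-12*B) = -1/(12*B))
r(v, Y) = -26*v + 11*Y (r(v, Y) = -2*(13*v - 11*Y/2) = -26*v + 11*Y)
(-46854 - 36900)*(r(w(11), -50) - 41189) = (-46854 - 36900)*((-(-13)/(6*11) + 11*(-50)) - 41189) = -83754*((-(-13)/(6*11) - 550) - 41189) = -83754*((-26*(-1/132) - 550) - 41189) = -83754*((13/66 - 550) - 41189) = -83754*(-36287/66 - 41189) = -83754*(-2754761/66) = 3495791709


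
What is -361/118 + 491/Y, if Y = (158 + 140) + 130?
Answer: -48285/25252 ≈ -1.9121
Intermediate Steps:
Y = 428 (Y = 298 + 130 = 428)
-361/118 + 491/Y = -361/118 + 491/428 = -48285/25252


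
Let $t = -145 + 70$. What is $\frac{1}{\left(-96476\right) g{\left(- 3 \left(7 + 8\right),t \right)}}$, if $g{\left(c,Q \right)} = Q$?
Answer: $\frac{1}{7235700} \approx 1.382 \cdot 10^{-7}$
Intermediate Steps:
$t = -75$
$\frac{1}{\left(-96476\right) g{\left(- 3 \left(7 + 8\right),t \right)}} = \frac{1}{\left(-96476\right) \left(-75\right)} = \left(- \frac{1}{96476}\right) \left(- \frac{1}{75}\right) = \frac{1}{7235700}$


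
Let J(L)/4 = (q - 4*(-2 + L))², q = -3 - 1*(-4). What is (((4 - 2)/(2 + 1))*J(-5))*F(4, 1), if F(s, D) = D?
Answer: 6728/3 ≈ 2242.7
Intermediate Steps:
q = 1 (q = -3 + 4 = 1)
J(L) = 4*(9 - 4*L)² (J(L) = 4*(1 - 4*(-2 + L))² = 4*(1 + (8 - 4*L))² = 4*(9 - 4*L)²)
(((4 - 2)/(2 + 1))*J(-5))*F(4, 1) = (((4 - 2)/(2 + 1))*(4*(9 - 4*(-5))²))*1 = ((2/3)*(4*(9 + 20)²))*1 = ((2*(⅓))*(4*29²))*1 = (2*(4*841)/3)*1 = ((⅔)*3364)*1 = (6728/3)*1 = 6728/3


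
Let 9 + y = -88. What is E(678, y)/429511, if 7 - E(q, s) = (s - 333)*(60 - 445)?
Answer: -165543/429511 ≈ -0.38542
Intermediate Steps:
y = -97 (y = -9 - 88 = -97)
E(q, s) = -128198 + 385*s (E(q, s) = 7 - (s - 333)*(60 - 445) = 7 - (-333 + s)*(-385) = 7 - (128205 - 385*s) = 7 + (-128205 + 385*s) = -128198 + 385*s)
E(678, y)/429511 = (-128198 + 385*(-97))/429511 = (-128198 - 37345)*(1/429511) = -165543*1/429511 = -165543/429511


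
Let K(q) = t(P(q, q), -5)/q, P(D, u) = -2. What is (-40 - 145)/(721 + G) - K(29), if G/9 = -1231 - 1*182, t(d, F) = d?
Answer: 29357/347884 ≈ 0.084387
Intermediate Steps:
G = -12717 (G = 9*(-1231 - 1*182) = 9*(-1231 - 182) = 9*(-1413) = -12717)
K(q) = -2/q
(-40 - 145)/(721 + G) - K(29) = (-40 - 145)/(721 - 12717) - (-2)/29 = -185/(-11996) - (-2)/29 = -185*(-1/11996) - 1*(-2/29) = 185/11996 + 2/29 = 29357/347884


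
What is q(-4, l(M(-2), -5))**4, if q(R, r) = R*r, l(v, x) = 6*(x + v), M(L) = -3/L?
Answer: 49787136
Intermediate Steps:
l(v, x) = 6*v + 6*x (l(v, x) = 6*(v + x) = 6*v + 6*x)
q(-4, l(M(-2), -5))**4 = (-4*(6*(-3/(-2)) + 6*(-5)))**4 = (-4*(6*(-3*(-1/2)) - 30))**4 = (-4*(6*(3/2) - 30))**4 = (-4*(9 - 30))**4 = (-4*(-21))**4 = 84**4 = 49787136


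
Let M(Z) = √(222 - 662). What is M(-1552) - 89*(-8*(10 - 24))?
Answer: -9968 + 2*I*√110 ≈ -9968.0 + 20.976*I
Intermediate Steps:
M(Z) = 2*I*√110 (M(Z) = √(-440) = 2*I*√110)
M(-1552) - 89*(-8*(10 - 24)) = 2*I*√110 - 89*(-8*(10 - 24)) = 2*I*√110 - 89*(-8*(-14)) = 2*I*√110 - 89*112 = 2*I*√110 - 1*9968 = 2*I*√110 - 9968 = -9968 + 2*I*√110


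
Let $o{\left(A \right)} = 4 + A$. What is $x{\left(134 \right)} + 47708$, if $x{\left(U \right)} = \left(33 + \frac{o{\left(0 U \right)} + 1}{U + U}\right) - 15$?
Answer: $\frac{12790573}{268} \approx 47726.0$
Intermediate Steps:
$x{\left(U \right)} = 18 + \frac{5}{2 U}$ ($x{\left(U \right)} = \left(33 + \frac{\left(4 + 0 U\right) + 1}{U + U}\right) - 15 = \left(33 + \frac{\left(4 + 0\right) + 1}{2 U}\right) - 15 = \left(33 + \left(4 + 1\right) \frac{1}{2 U}\right) - 15 = \left(33 + 5 \frac{1}{2 U}\right) - 15 = \left(33 + \frac{5}{2 U}\right) - 15 = 18 + \frac{5}{2 U}$)
$x{\left(134 \right)} + 47708 = \left(18 + \frac{5}{2 \cdot 134}\right) + 47708 = \left(18 + \frac{5}{2} \cdot \frac{1}{134}\right) + 47708 = \left(18 + \frac{5}{268}\right) + 47708 = \frac{4829}{268} + 47708 = \frac{12790573}{268}$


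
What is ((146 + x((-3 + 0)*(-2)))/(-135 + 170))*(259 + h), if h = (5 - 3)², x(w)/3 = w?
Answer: 43132/35 ≈ 1232.3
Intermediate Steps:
x(w) = 3*w
h = 4 (h = 2² = 4)
((146 + x((-3 + 0)*(-2)))/(-135 + 170))*(259 + h) = ((146 + 3*((-3 + 0)*(-2)))/(-135 + 170))*(259 + 4) = ((146 + 3*(-3*(-2)))/35)*263 = ((146 + 3*6)*(1/35))*263 = ((146 + 18)*(1/35))*263 = (164*(1/35))*263 = (164/35)*263 = 43132/35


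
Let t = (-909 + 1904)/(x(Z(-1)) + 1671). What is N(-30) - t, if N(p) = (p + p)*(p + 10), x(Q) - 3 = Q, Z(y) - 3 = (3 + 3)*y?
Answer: 2004205/1671 ≈ 1199.4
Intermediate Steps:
Z(y) = 3 + 6*y (Z(y) = 3 + (3 + 3)*y = 3 + 6*y)
x(Q) = 3 + Q
t = 995/1671 (t = (-909 + 1904)/((3 + (3 + 6*(-1))) + 1671) = 995/((3 + (3 - 6)) + 1671) = 995/((3 - 3) + 1671) = 995/(0 + 1671) = 995/1671 ≈ 0.59545)
N(p) = 2*p*(10 + p) (N(p) = (2*p)*(10 + p) = 2*p*(10 + p))
N(-30) - t = 2*(-30)*(10 - 30) - 1*995/1671 = 2*(-30)*(-20) - 995/1671 = 1200 - 995/1671 = 2004205/1671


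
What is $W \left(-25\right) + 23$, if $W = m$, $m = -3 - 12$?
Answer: $398$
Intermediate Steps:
$m = -15$
$W = -15$
$W \left(-25\right) + 23 = \left(-15\right) \left(-25\right) + 23 = 375 + 23 = 398$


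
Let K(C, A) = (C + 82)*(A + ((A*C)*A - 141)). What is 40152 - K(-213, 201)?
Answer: -1127261091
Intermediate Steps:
K(C, A) = (82 + C)*(-141 + A + C*A²) (K(C, A) = (82 + C)*(A + (C*A² - 141)) = (82 + C)*(A + (-141 + C*A²)) = (82 + C)*(-141 + A + C*A²))
40152 - K(-213, 201) = 40152 - (-11562 - 141*(-213) + 82*201 + 201*(-213) + 201²*(-213)² + 82*(-213)*201²) = 40152 - (-11562 + 30033 + 16482 - 42813 + 40401*45369 + 82*(-213)*40401) = 40152 - (-11562 + 30033 + 16482 - 42813 + 1832952969 - 705643866) = 40152 - 1*1127301243 = 40152 - 1127301243 = -1127261091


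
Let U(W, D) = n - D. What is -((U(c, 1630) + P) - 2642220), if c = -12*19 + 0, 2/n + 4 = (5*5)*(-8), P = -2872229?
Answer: 562640059/102 ≈ 5.5161e+6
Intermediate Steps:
n = -1/102 (n = 2/(-4 + (5*5)*(-8)) = 2/(-4 + 25*(-8)) = 2/(-4 - 200) = 2/(-204) = 2*(-1/204) = -1/102 ≈ -0.0098039)
c = -228 (c = -228 + 0 = -228)
U(W, D) = -1/102 - D
-((U(c, 1630) + P) - 2642220) = -(((-1/102 - 1*1630) - 2872229) - 2642220) = -(((-1/102 - 1630) - 2872229) - 2642220) = -((-166261/102 - 2872229) - 2642220) = -(-293133619/102 - 2642220) = -1*(-562640059/102) = 562640059/102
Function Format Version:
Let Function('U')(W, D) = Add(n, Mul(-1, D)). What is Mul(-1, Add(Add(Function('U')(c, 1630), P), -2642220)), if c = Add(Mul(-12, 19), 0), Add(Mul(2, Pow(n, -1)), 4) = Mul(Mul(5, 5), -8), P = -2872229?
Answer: Rational(562640059, 102) ≈ 5.5161e+6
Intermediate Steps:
n = Rational(-1, 102) (n = Mul(2, Pow(Add(-4, Mul(Mul(5, 5), -8)), -1)) = Mul(2, Pow(Add(-4, Mul(25, -8)), -1)) = Mul(2, Pow(Add(-4, -200), -1)) = Mul(2, Pow(-204, -1)) = Mul(2, Rational(-1, 204)) = Rational(-1, 102) ≈ -0.0098039)
c = -228 (c = Add(-228, 0) = -228)
Function('U')(W, D) = Add(Rational(-1, 102), Mul(-1, D))
Mul(-1, Add(Add(Function('U')(c, 1630), P), -2642220)) = Mul(-1, Add(Add(Add(Rational(-1, 102), Mul(-1, 1630)), -2872229), -2642220)) = Mul(-1, Add(Add(Add(Rational(-1, 102), -1630), -2872229), -2642220)) = Mul(-1, Add(Add(Rational(-166261, 102), -2872229), -2642220)) = Mul(-1, Add(Rational(-293133619, 102), -2642220)) = Mul(-1, Rational(-562640059, 102)) = Rational(562640059, 102)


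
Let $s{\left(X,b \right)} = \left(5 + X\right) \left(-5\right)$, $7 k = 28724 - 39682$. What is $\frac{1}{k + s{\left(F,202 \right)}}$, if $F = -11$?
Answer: $- \frac{7}{10748} \approx -0.00065128$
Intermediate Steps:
$k = - \frac{10958}{7}$ ($k = \frac{28724 - 39682}{7} = \frac{1}{7} \left(-10958\right) = - \frac{10958}{7} \approx -1565.4$)
$s{\left(X,b \right)} = -25 - 5 X$
$\frac{1}{k + s{\left(F,202 \right)}} = \frac{1}{- \frac{10958}{7} - -30} = \frac{1}{- \frac{10958}{7} + \left(-25 + 55\right)} = \frac{1}{- \frac{10958}{7} + 30} = \frac{1}{- \frac{10748}{7}} = - \frac{7}{10748}$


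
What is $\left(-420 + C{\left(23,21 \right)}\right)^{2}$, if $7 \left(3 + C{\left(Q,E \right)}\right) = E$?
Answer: $176400$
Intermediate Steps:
$C{\left(Q,E \right)} = -3 + \frac{E}{7}$
$\left(-420 + C{\left(23,21 \right)}\right)^{2} = \left(-420 + \left(-3 + \frac{1}{7} \cdot 21\right)\right)^{2} = \left(-420 + \left(-3 + 3\right)\right)^{2} = \left(-420 + 0\right)^{2} = \left(-420\right)^{2} = 176400$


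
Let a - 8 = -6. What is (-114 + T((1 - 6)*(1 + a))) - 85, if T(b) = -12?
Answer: -211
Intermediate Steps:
a = 2 (a = 8 - 6 = 2)
(-114 + T((1 - 6)*(1 + a))) - 85 = (-114 - 12) - 85 = -126 - 85 = -211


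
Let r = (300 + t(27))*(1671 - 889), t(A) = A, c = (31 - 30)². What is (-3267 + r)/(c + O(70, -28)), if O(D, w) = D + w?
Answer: 252447/43 ≈ 5870.9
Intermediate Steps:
c = 1 (c = 1² = 1)
r = 255714 (r = (300 + 27)*(1671 - 889) = 327*782 = 255714)
(-3267 + r)/(c + O(70, -28)) = (-3267 + 255714)/(1 + (70 - 28)) = 252447/(1 + 42) = 252447/43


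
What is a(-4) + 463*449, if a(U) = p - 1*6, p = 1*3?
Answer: 207884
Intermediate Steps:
p = 3
a(U) = -3 (a(U) = 3 - 1*6 = 3 - 6 = -3)
a(-4) + 463*449 = -3 + 463*449 = -3 + 207887 = 207884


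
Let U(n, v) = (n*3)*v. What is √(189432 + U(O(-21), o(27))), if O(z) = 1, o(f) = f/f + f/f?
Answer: √189438 ≈ 435.24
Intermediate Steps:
o(f) = 2 (o(f) = 1 + 1 = 2)
U(n, v) = 3*n*v (U(n, v) = (3*n)*v = 3*n*v)
√(189432 + U(O(-21), o(27))) = √(189432 + 3*1*2) = √(189432 + 6) = √189438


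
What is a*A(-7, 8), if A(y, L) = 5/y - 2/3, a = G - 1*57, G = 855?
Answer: -1102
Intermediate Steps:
a = 798 (a = 855 - 1*57 = 855 - 57 = 798)
A(y, L) = -⅔ + 5/y (A(y, L) = 5/y - 2*⅓ = 5/y - ⅔ = -⅔ + 5/y)
a*A(-7, 8) = 798*(-⅔ + 5/(-7)) = 798*(-⅔ + 5*(-⅐)) = 798*(-⅔ - 5/7) = 798*(-29/21) = -1102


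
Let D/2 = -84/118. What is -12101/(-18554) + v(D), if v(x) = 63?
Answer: 1181003/18554 ≈ 63.652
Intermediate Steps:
D = -84/59 (D = 2*(-84/118) = 2*(-84*1/118) = 2*(-42/59) = -84/59 ≈ -1.4237)
-12101/(-18554) + v(D) = -12101/(-18554) + 63 = -12101*(-1/18554) + 63 = 12101/18554 + 63 = 1181003/18554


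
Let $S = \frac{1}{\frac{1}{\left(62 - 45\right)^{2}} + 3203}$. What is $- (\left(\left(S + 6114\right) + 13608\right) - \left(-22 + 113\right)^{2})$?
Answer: $- \frac{10590567877}{925668} \approx -11441.0$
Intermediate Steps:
$S = \frac{289}{925668}$ ($S = \frac{1}{\frac{1}{17^{2}} + 3203} = \frac{1}{\frac{1}{289} + 3203} = \frac{1}{\frac{925668}{289}} = \frac{289}{925668} \approx 0.00031221$)
$- (\left(\left(S + 6114\right) + 13608\right) - \left(-22 + 113\right)^{2}) = - (\left(\left(\frac{289}{925668} + 6114\right) + 13608\right) - \left(-22 + 113\right)^{2}) = - (\left(\frac{5659534441}{925668} + 13608\right) - 91^{2}) = - (\frac{18256024585}{925668} - 8281) = \left(-1\right) \frac{10590567877}{925668} = - \frac{10590567877}{925668}$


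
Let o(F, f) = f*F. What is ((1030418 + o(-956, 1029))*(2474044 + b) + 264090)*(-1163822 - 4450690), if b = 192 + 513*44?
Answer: -654574713494011104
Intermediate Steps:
o(F, f) = F*f
b = 22764 (b = 192 + 22572 = 22764)
((1030418 + o(-956, 1029))*(2474044 + b) + 264090)*(-1163822 - 4450690) = ((1030418 - 956*1029)*(2474044 + 22764) + 264090)*(-1163822 - 4450690) = ((1030418 - 983724)*2496808 + 264090)*(-5614512) = (46694*2496808 + 264090)*(-5614512) = (116585952752 + 264090)*(-5614512) = 116586216842*(-5614512) = -654574713494011104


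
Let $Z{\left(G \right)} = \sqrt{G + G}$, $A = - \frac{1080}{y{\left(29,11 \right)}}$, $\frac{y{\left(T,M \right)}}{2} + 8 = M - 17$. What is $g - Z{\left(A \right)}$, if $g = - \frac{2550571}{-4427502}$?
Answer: $\frac{2550571}{4427502} - \frac{6 \sqrt{105}}{7} \approx -8.207$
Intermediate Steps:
$y{\left(T,M \right)} = -50 + 2 M$ ($y{\left(T,M \right)} = -16 + 2 \left(M - 17\right) = -16 + 2 \left(-17 + M\right) = -16 + \left(-34 + 2 M\right) = -50 + 2 M$)
$A = \frac{270}{7}$ ($A = - \frac{1080}{-50 + 2 \cdot 11} = - \frac{1080}{-50 + 22} = - \frac{1080}{-28} = \left(-1080\right) \left(- \frac{1}{28}\right) = \frac{270}{7} \approx 38.571$)
$Z{\left(G \right)} = \sqrt{2} \sqrt{G}$ ($Z{\left(G \right)} = \sqrt{2 G} = \sqrt{2} \sqrt{G}$)
$g = \frac{2550571}{4427502}$ ($g = \left(-2550571\right) \left(- \frac{1}{4427502}\right) = \frac{2550571}{4427502} \approx 0.57607$)
$g - Z{\left(A \right)} = \frac{2550571}{4427502} - \sqrt{2} \sqrt{\frac{270}{7}} = \frac{2550571}{4427502} - \sqrt{2} \frac{3 \sqrt{210}}{7} = \frac{2550571}{4427502} - \frac{6 \sqrt{105}}{7}$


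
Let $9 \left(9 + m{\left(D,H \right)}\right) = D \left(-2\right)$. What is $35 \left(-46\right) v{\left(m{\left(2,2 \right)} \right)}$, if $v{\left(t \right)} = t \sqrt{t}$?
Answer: $\frac{136850 i \sqrt{85}}{27} \approx 46729.0 i$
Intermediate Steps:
$m{\left(D,H \right)} = -9 - \frac{2 D}{9}$ ($m{\left(D,H \right)} = -9 + \frac{D \left(-2\right)}{9} = -9 + \frac{\left(-2\right) D}{9} = -9 - \frac{2 D}{9}$)
$v{\left(t \right)} = t^{\frac{3}{2}}$
$35 \left(-46\right) v{\left(m{\left(2,2 \right)} \right)} = 35 \left(-46\right) \left(-9 - \frac{4}{9}\right)^{\frac{3}{2}} = - 1610 \left(-9 - \frac{4}{9}\right)^{\frac{3}{2}} = - 1610 \left(- \frac{85}{9}\right)^{\frac{3}{2}} = - 1610 \left(- \frac{85 i \sqrt{85}}{27}\right) = \frac{136850 i \sqrt{85}}{27}$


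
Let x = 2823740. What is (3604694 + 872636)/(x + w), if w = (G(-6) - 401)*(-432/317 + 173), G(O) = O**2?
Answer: 283862722/175053259 ≈ 1.6216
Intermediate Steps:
w = -19859285/317 (w = ((-6)**2 - 401)*(-432/317 + 173) = (36 - 401)*(-432*1/317 + 173) = -365*(-432/317 + 173) = -365*54409/317 = -19859285/317 ≈ -62648.)
(3604694 + 872636)/(x + w) = (3604694 + 872636)/(2823740 - 19859285/317) = 4477330/(875266295/317) = 4477330*(317/875266295) = 283862722/175053259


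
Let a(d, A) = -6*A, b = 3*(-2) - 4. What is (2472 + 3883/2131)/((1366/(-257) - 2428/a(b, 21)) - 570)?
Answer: -17070867513/3837048766 ≈ -4.4490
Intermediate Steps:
b = -10 (b = -6 - 4 = -10)
(2472 + 3883/2131)/((1366/(-257) - 2428/a(b, 21)) - 570) = (2472 + 3883/2131)/((1366/(-257) - 2428/((-6*21))) - 570) = (2472 + 3883*(1/2131))/((1366*(-1/257) - 2428/(-126)) - 570) = (2472 + 3883/2131)/((-1366/257 - 2428*(-1/126)) - 570) = 5271715/(2131*((-1366/257 + 1214/63) - 570)) = 5271715/(2131*(225940/16191 - 570)) = 5271715/(2131*(-9002930/16191)) = (5271715/2131)*(-16191/9002930) = -17070867513/3837048766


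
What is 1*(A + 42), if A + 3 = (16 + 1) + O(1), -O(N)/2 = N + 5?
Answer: 44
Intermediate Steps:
O(N) = -10 - 2*N (O(N) = -2*(N + 5) = -2*(5 + N) = -10 - 2*N)
A = 2 (A = -3 + ((16 + 1) + (-10 - 2*1)) = -3 + (17 + (-10 - 2)) = -3 + (17 - 12) = -3 + 5 = 2)
1*(A + 42) = 1*(2 + 42) = 1*44 = 44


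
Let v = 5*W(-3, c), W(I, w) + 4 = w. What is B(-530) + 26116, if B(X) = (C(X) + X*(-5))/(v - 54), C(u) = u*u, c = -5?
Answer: 2301934/99 ≈ 23252.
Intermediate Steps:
W(I, w) = -4 + w
C(u) = u**2
v = -45 (v = 5*(-4 - 5) = 5*(-9) = -45)
B(X) = -X**2/99 + 5*X/99 (B(X) = (X**2 + X*(-5))/(-45 - 54) = (X**2 - 5*X)/(-99) = (X**2 - 5*X)*(-1/99) = -X**2/99 + 5*X/99)
B(-530) + 26116 = (1/99)*(-530)*(5 - 1*(-530)) + 26116 = (1/99)*(-530)*(5 + 530) + 26116 = (1/99)*(-530)*535 + 26116 = -283550/99 + 26116 = 2301934/99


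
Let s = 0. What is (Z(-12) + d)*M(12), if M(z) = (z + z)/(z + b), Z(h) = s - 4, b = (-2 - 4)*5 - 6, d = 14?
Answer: -10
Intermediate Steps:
b = -36 (b = -6*5 - 6 = -30 - 6 = -36)
Z(h) = -4 (Z(h) = 0 - 4 = -4)
M(z) = 2*z/(-36 + z) (M(z) = (z + z)/(z - 36) = (2*z)/(-36 + z) = 2*z/(-36 + z))
(Z(-12) + d)*M(12) = (-4 + 14)*(2*12/(-36 + 12)) = 10*(2*12/(-24)) = 10*(2*12*(-1/24)) = 10*(-1) = -10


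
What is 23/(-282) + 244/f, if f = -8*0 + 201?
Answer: 21395/18894 ≈ 1.1324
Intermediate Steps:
f = 201 (f = 0 + 201 = 201)
23/(-282) + 244/f = 23/(-282) + 244/201 = 23*(-1/282) + 244*(1/201) = -23/282 + 244/201 = 21395/18894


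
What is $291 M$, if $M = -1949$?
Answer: $-567159$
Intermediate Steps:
$291 M = 291 \left(-1949\right) = -567159$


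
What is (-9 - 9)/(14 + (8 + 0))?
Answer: -9/11 ≈ -0.81818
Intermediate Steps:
(-9 - 9)/(14 + (8 + 0)) = -18/(14 + 8) = -18/22 = -18*1/22 = -9/11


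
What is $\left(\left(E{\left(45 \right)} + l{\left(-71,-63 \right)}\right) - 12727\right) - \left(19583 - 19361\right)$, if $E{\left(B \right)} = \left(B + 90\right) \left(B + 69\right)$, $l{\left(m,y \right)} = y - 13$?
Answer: $2365$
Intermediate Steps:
$l{\left(m,y \right)} = -13 + y$ ($l{\left(m,y \right)} = y - 13 = -13 + y$)
$E{\left(B \right)} = \left(69 + B\right) \left(90 + B\right)$ ($E{\left(B \right)} = \left(90 + B\right) \left(69 + B\right) = \left(69 + B\right) \left(90 + B\right)$)
$\left(\left(E{\left(45 \right)} + l{\left(-71,-63 \right)}\right) - 12727\right) - \left(19583 - 19361\right) = \left(\left(\left(6210 + 45^{2} + 159 \cdot 45\right) - 76\right) - 12727\right) - \left(19583 - 19361\right) = \left(\left(\left(6210 + 2025 + 7155\right) - 76\right) - 12727\right) - 222 = \left(\left(15390 - 76\right) - 12727\right) - 222 = \left(15314 - 12727\right) - 222 = 2587 - 222 = 2365$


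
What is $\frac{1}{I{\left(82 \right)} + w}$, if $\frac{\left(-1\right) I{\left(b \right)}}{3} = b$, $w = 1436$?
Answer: $\frac{1}{1190} \approx 0.00084034$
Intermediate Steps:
$I{\left(b \right)} = - 3 b$
$\frac{1}{I{\left(82 \right)} + w} = \frac{1}{\left(-3\right) 82 + 1436} = \frac{1}{-246 + 1436} = \frac{1}{1190}$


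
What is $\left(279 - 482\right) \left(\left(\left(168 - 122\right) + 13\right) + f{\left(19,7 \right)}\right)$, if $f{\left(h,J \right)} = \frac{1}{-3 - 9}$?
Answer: $- \frac{143521}{12} \approx -11960.0$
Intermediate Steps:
$f{\left(h,J \right)} = - \frac{1}{12}$ ($f{\left(h,J \right)} = \frac{1}{-12} = - \frac{1}{12}$)
$\left(279 - 482\right) \left(\left(\left(168 - 122\right) + 13\right) + f{\left(19,7 \right)}\right) = \left(279 - 482\right) \left(\left(\left(168 - 122\right) + 13\right) - \frac{1}{12}\right) = - 203 \left(\left(46 + 13\right) - \frac{1}{12}\right) = - 203 \left(59 - \frac{1}{12}\right) = \left(-203\right) \frac{707}{12} = - \frac{143521}{12}$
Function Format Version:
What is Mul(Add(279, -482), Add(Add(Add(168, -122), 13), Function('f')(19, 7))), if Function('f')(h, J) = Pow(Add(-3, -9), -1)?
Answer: Rational(-143521, 12) ≈ -11960.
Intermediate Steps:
Function('f')(h, J) = Rational(-1, 12) (Function('f')(h, J) = Pow(-12, -1) = Rational(-1, 12))
Mul(Add(279, -482), Add(Add(Add(168, -122), 13), Function('f')(19, 7))) = Mul(Add(279, -482), Add(Add(Add(168, -122), 13), Rational(-1, 12))) = Mul(-203, Add(Add(46, 13), Rational(-1, 12))) = Mul(-203, Add(59, Rational(-1, 12))) = Mul(-203, Rational(707, 12)) = Rational(-143521, 12)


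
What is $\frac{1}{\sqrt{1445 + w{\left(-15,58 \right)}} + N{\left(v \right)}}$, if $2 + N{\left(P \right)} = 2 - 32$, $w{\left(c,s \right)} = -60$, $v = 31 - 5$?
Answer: $\frac{32}{361} + \frac{\sqrt{1385}}{361} \approx 0.19173$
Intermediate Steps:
$v = 26$ ($v = 31 - 5 = 26$)
$N{\left(P \right)} = -32$ ($N{\left(P \right)} = -2 + \left(2 - 32\right) = -2 - 30 = -32$)
$\frac{1}{\sqrt{1445 + w{\left(-15,58 \right)}} + N{\left(v \right)}} = \frac{1}{\sqrt{1445 - 60} - 32} = \frac{1}{\sqrt{1385} - 32} = \frac{1}{-32 + \sqrt{1385}}$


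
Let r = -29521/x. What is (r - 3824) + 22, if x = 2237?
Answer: -8534595/2237 ≈ -3815.2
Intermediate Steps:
r = -29521/2237 ≈ -13.197
(r - 3824) + 22 = (-29521/2237 - 3824) + 22 = -8583809/2237 + 22 = -8534595/2237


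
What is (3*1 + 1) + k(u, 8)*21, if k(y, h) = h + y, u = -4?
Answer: 88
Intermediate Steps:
(3*1 + 1) + k(u, 8)*21 = (3*1 + 1) + (8 - 4)*21 = (3 + 1) + 4*21 = 4 + 84 = 88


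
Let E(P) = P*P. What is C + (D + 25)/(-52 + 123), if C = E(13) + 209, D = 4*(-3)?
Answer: 26851/71 ≈ 378.18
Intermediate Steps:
D = -12
E(P) = P²
C = 378 (C = 13² + 209 = 169 + 209 = 378)
C + (D + 25)/(-52 + 123) = 378 + (-12 + 25)/(-52 + 123) = 378 + 13/71 = 26851/71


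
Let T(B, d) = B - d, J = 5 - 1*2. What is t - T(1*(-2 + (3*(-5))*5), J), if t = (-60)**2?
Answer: 3680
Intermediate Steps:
J = 3 (J = 5 - 2 = 3)
t = 3600
t - T(1*(-2 + (3*(-5))*5), J) = 3600 - (1*(-2 + (3*(-5))*5) - 1*3) = 3600 - (1*(-2 - 15*5) - 3) = 3600 - (1*(-2 - 75) - 3) = 3600 - (1*(-77) - 3) = 3600 - (-77 - 3) = 3600 - 1*(-80) = 3600 + 80 = 3680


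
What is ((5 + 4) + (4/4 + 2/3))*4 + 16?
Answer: 176/3 ≈ 58.667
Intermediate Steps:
((5 + 4) + (4/4 + 2/3))*4 + 16 = (9 + (4*(1/4) + 2*(1/3)))*4 + 16 = (9 + (1 + 2/3))*4 + 16 = (9 + 5/3)*4 + 16 = (32/3)*4 + 16 = 128/3 + 16 = 176/3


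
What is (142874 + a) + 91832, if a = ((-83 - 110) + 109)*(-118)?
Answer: 244618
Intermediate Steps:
a = 9912 (a = (-193 + 109)*(-118) = -84*(-118) = 9912)
(142874 + a) + 91832 = (142874 + 9912) + 91832 = 152786 + 91832 = 244618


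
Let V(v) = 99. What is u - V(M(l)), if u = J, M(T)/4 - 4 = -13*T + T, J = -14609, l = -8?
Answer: -14708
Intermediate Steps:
M(T) = 16 - 48*T (M(T) = 16 + 4*(-13*T + T) = 16 + 4*(-12*T) = 16 - 48*T)
u = -14609
u - V(M(l)) = -14609 - 1*99 = -14609 - 99 = -14708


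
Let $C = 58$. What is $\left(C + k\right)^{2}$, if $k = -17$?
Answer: $1681$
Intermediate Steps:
$\left(C + k\right)^{2} = \left(58 - 17\right)^{2} = 41^{2} = 1681$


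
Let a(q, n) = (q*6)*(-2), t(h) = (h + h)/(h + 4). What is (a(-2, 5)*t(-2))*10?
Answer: -480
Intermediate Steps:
t(h) = 2*h/(4 + h) (t(h) = (2*h)/(4 + h) = 2*h/(4 + h))
a(q, n) = -12*q (a(q, n) = (6*q)*(-2) = -12*q)
(a(-2, 5)*t(-2))*10 = ((-12*(-2))*(2*(-2)/(4 - 2)))*10 = (24*(2*(-2)/2))*10 = (24*(2*(-2)*(½)))*10 = (24*(-2))*10 = -48*10 = -480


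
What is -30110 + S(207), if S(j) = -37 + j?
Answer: -29940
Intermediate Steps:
-30110 + S(207) = -30110 + (-37 + 207) = -30110 + 170 = -29940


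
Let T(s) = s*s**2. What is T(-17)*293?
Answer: -1439509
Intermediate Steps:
T(s) = s**3
T(-17)*293 = (-17)**3*293 = -4913*293 = -1439509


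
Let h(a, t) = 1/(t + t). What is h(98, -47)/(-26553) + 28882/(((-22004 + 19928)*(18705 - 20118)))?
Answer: 3003828563/305070151959 ≈ 0.0098464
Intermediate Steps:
h(a, t) = 1/(2*t)
h(98, -47)/(-26553) + 28882/(((-22004 + 19928)*(18705 - 20118))) = ((½)/(-47))/(-26553) + 28882/(((-22004 + 19928)*(18705 - 20118))) = ((½)*(-1/47))*(-1/26553) + 28882/((-2076*(-1413))) = -1/94*(-1/26553) + 28882/2933388 = 1/2495982 + 28882*(1/2933388) = 1/2495982 + 14441/1466694 = 3003828563/305070151959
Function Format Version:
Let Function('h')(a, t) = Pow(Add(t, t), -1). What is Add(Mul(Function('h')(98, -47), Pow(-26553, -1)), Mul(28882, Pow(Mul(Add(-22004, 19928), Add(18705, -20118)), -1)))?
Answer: Rational(3003828563, 305070151959) ≈ 0.0098464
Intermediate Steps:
Function('h')(a, t) = Mul(Rational(1, 2), Pow(t, -1)) (Function('h')(a, t) = Pow(Mul(2, t), -1) = Mul(Rational(1, 2), Pow(t, -1)))
Add(Mul(Function('h')(98, -47), Pow(-26553, -1)), Mul(28882, Pow(Mul(Add(-22004, 19928), Add(18705, -20118)), -1))) = Add(Mul(Mul(Rational(1, 2), Pow(-47, -1)), Pow(-26553, -1)), Mul(28882, Pow(Mul(Add(-22004, 19928), Add(18705, -20118)), -1))) = Add(Mul(Mul(Rational(1, 2), Rational(-1, 47)), Rational(-1, 26553)), Mul(28882, Pow(Mul(-2076, -1413), -1))) = Add(Mul(Rational(-1, 94), Rational(-1, 26553)), Mul(28882, Pow(2933388, -1))) = Add(Rational(1, 2495982), Mul(28882, Rational(1, 2933388))) = Add(Rational(1, 2495982), Rational(14441, 1466694)) = Rational(3003828563, 305070151959)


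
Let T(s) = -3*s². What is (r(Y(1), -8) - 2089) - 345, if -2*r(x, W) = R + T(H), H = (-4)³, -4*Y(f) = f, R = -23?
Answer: 7443/2 ≈ 3721.5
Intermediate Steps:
Y(f) = -f/4
H = -64
r(x, W) = 12311/2 (r(x, W) = -(-23 - 3*(-64)²)/2 = -(-23 - 3*4096)/2 = -(-23 - 12288)/2 = -½*(-12311) = 12311/2)
(r(Y(1), -8) - 2089) - 345 = (12311/2 - 2089) - 345 = 8133/2 - 345 = 7443/2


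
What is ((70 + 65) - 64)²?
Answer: 5041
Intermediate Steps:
((70 + 65) - 64)² = (135 - 64)² = 71² = 5041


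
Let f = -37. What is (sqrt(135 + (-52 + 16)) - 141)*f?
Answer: 5217 - 111*sqrt(11) ≈ 4848.9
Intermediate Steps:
(sqrt(135 + (-52 + 16)) - 141)*f = (sqrt(135 + (-52 + 16)) - 141)*(-37) = (sqrt(135 - 36) - 141)*(-37) = (sqrt(99) - 141)*(-37) = (3*sqrt(11) - 141)*(-37) = (-141 + 3*sqrt(11))*(-37) = 5217 - 111*sqrt(11)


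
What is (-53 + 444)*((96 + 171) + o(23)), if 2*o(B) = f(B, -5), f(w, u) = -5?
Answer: 206839/2 ≈ 1.0342e+5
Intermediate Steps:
o(B) = -5/2 (o(B) = (½)*(-5) = -5/2)
(-53 + 444)*((96 + 171) + o(23)) = (-53 + 444)*((96 + 171) - 5/2) = 391*(267 - 5/2) = 391*(529/2) = 206839/2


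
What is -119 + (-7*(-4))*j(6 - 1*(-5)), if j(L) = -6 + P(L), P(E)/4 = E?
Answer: 945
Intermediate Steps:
P(E) = 4*E
j(L) = -6 + 4*L
-119 + (-7*(-4))*j(6 - 1*(-5)) = -119 + (-7*(-4))*(-6 + 4*(6 - 1*(-5))) = -119 + 28*(-6 + 4*(6 + 5)) = -119 + 28*(-6 + 4*11) = -119 + 28*(-6 + 44) = -119 + 28*38 = -119 + 1064 = 945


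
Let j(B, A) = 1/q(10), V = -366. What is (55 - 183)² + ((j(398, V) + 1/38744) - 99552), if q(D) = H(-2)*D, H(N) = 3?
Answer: -48333895493/581160 ≈ -83168.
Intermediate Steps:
q(D) = 3*D
j(B, A) = 1/30 (j(B, A) = 1/(3*10) = 1/30)
(55 - 183)² + ((j(398, V) + 1/38744) - 99552) = (55 - 183)² + ((1/30 + 1/38744) - 99552) = (-128)² + ((1/30 + 1/38744) - 99552) = 16384 + (19387/581160 - 99552) = 16384 - 57855620933/581160 = -48333895493/581160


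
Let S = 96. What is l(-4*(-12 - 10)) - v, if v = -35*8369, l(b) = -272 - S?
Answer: 292547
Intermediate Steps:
l(b) = -368 (l(b) = -272 - 1*96 = -272 - 96 = -368)
v = -292915
l(-4*(-12 - 10)) - v = -368 - 1*(-292915) = -368 + 292915 = 292547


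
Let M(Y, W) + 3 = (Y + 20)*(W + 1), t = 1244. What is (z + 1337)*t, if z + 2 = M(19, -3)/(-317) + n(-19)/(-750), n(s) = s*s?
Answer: 197387074186/118875 ≈ 1.6605e+6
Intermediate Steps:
n(s) = s²
M(Y, W) = -3 + (1 + W)*(20 + Y) (M(Y, W) = -3 + (Y + 20)*(W + 1) = -3 + (20 + Y)*(1 + W) = -3 + (1 + W)*(20 + Y))
z = -529187/237750 (z = -2 + ((17 + 19 + 20*(-3) - 3*19)/(-317) + (-19)²/(-750)) = -2 + ((17 + 19 - 60 - 57)*(-1/317) + 361*(-1/750)) = -2 + (-81*(-1/317) - 361/750) = -2 + (81/317 - 361/750) = -2 - 53687/237750 = -529187/237750 ≈ -2.2258)
(z + 1337)*t = (-529187/237750 + 1337)*1244 = (317342563/237750)*1244 = 197387074186/118875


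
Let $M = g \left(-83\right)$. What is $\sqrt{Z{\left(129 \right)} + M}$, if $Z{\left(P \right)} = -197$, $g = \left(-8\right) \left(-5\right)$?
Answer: $i \sqrt{3517} \approx 59.304 i$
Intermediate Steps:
$g = 40$
$M = -3320$ ($M = 40 \left(-83\right) = -3320$)
$\sqrt{Z{\left(129 \right)} + M} = \sqrt{-197 - 3320} = \sqrt{-3517} = i \sqrt{3517}$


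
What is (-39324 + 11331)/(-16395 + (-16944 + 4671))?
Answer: 9331/9556 ≈ 0.97645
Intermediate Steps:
(-39324 + 11331)/(-16395 + (-16944 + 4671)) = -27993/(-16395 - 12273) = -27993/(-28668) = -27993*(-1/28668) = 9331/9556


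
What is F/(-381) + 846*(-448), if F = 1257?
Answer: -48134435/127 ≈ -3.7901e+5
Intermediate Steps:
F/(-381) + 846*(-448) = 1257/(-381) + 846*(-448) = 1257*(-1/381) - 379008 = -419/127 - 379008 = -48134435/127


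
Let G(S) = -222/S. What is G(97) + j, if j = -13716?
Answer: -1330674/97 ≈ -13718.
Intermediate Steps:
G(97) + j = -222/97 - 13716 = -1330674/97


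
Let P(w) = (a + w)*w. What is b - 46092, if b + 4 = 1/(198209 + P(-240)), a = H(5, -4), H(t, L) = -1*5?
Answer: -11847086863/257009 ≈ -46096.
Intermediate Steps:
H(t, L) = -5
a = -5
P(w) = w*(-5 + w) (P(w) = (-5 + w)*w = w*(-5 + w))
b = -1028035/257009 (b = -4 + 1/(198209 - 240*(-5 - 240)) = -4 + 1/(198209 - 240*(-245)) = -4 + 1/(198209 + 58800) = -4 + 1/257009 = -1028035/257009 ≈ -4.0000)
b - 46092 = -1028035/257009 - 46092 = -11847086863/257009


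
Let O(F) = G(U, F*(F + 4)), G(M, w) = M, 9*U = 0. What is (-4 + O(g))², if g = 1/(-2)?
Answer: 16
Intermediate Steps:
U = 0 (U = (⅑)*0 = 0)
g = -½ (g = 1*(-½) = -½ ≈ -0.50000)
O(F) = 0
(-4 + O(g))² = (-4 + 0)² = (-4)² = 16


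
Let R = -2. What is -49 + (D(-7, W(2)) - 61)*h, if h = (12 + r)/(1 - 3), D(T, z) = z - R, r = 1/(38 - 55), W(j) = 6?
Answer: 9093/34 ≈ 267.44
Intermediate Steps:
r = -1/17 (r = 1/(-17) = -1/17 ≈ -0.058824)
D(T, z) = 2 + z (D(T, z) = z - 1*(-2) = z + 2 = 2 + z)
h = -203/34 (h = (12 - 1/17)/(1 - 3) = (203/17)/(-2) = (203/17)*(-½) = -203/34 ≈ -5.9706)
-49 + (D(-7, W(2)) - 61)*h = -49 + ((2 + 6) - 61)*(-203/34) = -49 + (8 - 61)*(-203/34) = -49 - 53*(-203/34) = -49 + 10759/34 = 9093/34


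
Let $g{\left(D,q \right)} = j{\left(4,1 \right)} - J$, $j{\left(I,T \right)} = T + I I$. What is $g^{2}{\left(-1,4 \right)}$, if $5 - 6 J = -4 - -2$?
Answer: $\frac{9025}{36} \approx 250.69$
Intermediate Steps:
$J = \frac{7}{6}$ ($J = \frac{5}{6} - \frac{-4 - -2}{6} = \frac{5}{6} - \frac{-4 + 2}{6} = \frac{5}{6} - - \frac{1}{3} = \frac{5}{6} + \frac{1}{3} = \frac{7}{6} \approx 1.1667$)
$j{\left(I,T \right)} = T + I^{2}$
$g{\left(D,q \right)} = \frac{95}{6}$ ($g{\left(D,q \right)} = \left(1 + 4^{2}\right) - \frac{7}{6} = \left(1 + 16\right) - \frac{7}{6} = 17 - \frac{7}{6} = \frac{95}{6}$)
$g^{2}{\left(-1,4 \right)} = \left(\frac{95}{6}\right)^{2} = \frac{9025}{36}$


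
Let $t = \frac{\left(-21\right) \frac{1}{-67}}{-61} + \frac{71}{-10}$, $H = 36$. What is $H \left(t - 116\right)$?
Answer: $- \frac{90563526}{20435} \approx -4431.8$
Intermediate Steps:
$t = - \frac{290387}{40870}$ ($t = \left(-21\right) \left(- \frac{1}{67}\right) \left(- \frac{1}{61}\right) + 71 \left(- \frac{1}{10}\right) = \frac{21}{67} \left(- \frac{1}{61}\right) - \frac{71}{10} = - \frac{21}{4087} - \frac{71}{10} = - \frac{290387}{40870} \approx -7.1051$)
$H \left(t - 116\right) = 36 \left(- \frac{290387}{40870} - 116\right) = 36 \left(- \frac{5031307}{40870}\right) = - \frac{90563526}{20435}$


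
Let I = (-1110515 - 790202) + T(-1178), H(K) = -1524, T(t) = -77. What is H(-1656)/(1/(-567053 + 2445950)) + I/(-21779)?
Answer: -62362836690018/21779 ≈ -2.8634e+9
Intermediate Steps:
I = -1900794 (I = (-1110515 - 790202) - 77 = -1900717 - 77 = -1900794)
H(-1656)/(1/(-567053 + 2445950)) + I/(-21779) = -1524/(1/(-567053 + 2445950)) - 1900794/(-21779) = -1524/(1/1878897) - 1900794*(-1/21779) = -1524/1/1878897 + 1900794/21779 = -1524*1878897 + 1900794/21779 = -2863439028 + 1900794/21779 = -62362836690018/21779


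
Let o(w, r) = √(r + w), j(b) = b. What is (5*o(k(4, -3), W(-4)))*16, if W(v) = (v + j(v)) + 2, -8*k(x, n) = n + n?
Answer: 40*I*√21 ≈ 183.3*I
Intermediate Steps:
k(x, n) = -n/4 (k(x, n) = -(n + n)/8 = -n/4)
W(v) = 2 + 2*v (W(v) = (v + v) + 2 = 2*v + 2 = 2 + 2*v)
(5*o(k(4, -3), W(-4)))*16 = (5*√((2 + 2*(-4)) - ¼*(-3)))*16 = (5*√((2 - 8) + ¾))*16 = (5*√(-6 + ¾))*16 = (5*√(-21/4))*16 = (5*(I*√21/2))*16 = (5*I*√21/2)*16 = 40*I*√21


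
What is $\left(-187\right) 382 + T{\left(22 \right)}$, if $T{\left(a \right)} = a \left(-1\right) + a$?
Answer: $-71434$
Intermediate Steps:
$T{\left(a \right)} = 0$ ($T{\left(a \right)} = - a + a = 0$)
$\left(-187\right) 382 + T{\left(22 \right)} = \left(-187\right) 382 + 0 = -71434 + 0 = -71434$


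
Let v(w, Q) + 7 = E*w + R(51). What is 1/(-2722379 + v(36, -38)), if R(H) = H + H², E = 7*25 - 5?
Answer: -1/2713614 ≈ -3.6851e-7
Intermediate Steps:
E = 170 (E = 175 - 5 = 170)
v(w, Q) = 2645 + 170*w (v(w, Q) = -7 + (170*w + 51*(1 + 51)) = -7 + (170*w + 51*52) = -7 + (170*w + 2652) = -7 + (2652 + 170*w) = 2645 + 170*w)
1/(-2722379 + v(36, -38)) = 1/(-2722379 + (2645 + 170*36)) = 1/(-2722379 + (2645 + 6120)) = 1/(-2722379 + 8765) = 1/(-2713614) = -1/2713614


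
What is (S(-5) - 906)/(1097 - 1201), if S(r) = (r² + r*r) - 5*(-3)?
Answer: 841/104 ≈ 8.0865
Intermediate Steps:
S(r) = 15 + 2*r² (S(r) = (r² + r²) + 15 = 2*r² + 15 = 15 + 2*r²)
(S(-5) - 906)/(1097 - 1201) = ((15 + 2*(-5)²) - 906)/(1097 - 1201) = ((15 + 2*25) - 906)/(-104) = ((15 + 50) - 906)*(-1/104) = (65 - 906)*(-1/104) = -841*(-1/104) = 841/104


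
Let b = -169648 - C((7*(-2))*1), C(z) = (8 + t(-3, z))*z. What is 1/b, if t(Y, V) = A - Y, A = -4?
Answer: -1/169550 ≈ -5.8980e-6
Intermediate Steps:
t(Y, V) = -4 - Y
C(z) = 7*z (C(z) = (8 + (-4 - 1*(-3)))*z = (8 + (-4 + 3))*z = (8 - 1)*z = 7*z)
b = -169550 (b = -169648 - 7*(7*(-2))*1 = -169648 - 7*(-14*1) = -169648 - 7*(-14) = -169648 - 1*(-98) = -169648 + 98 = -169550)
1/b = 1/(-169550) = -1/169550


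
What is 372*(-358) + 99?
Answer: -133077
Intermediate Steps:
372*(-358) + 99 = -133176 + 99 = -133077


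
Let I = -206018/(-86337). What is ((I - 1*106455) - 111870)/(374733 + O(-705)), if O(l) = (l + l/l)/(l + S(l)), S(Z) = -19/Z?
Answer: -4684112445448021/8039919256077483 ≈ -0.58261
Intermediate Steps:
I = 206018/86337 (I = -206018*(-1/86337) = 206018/86337 ≈ 2.3862)
O(l) = (1 + l)/(l - 19/l) (O(l) = (l + l/l)/(l - 19/l) = (l + 1)/(l - 19/l) = (1 + l)/(l - 19/l))
((I - 1*106455) - 111870)/(374733 + O(-705)) = ((206018/86337 - 1*106455) - 111870)/(374733 - 705*(1 - 705)/(-19 + (-705)²)) = ((206018/86337 - 106455) - 111870)/(374733 - 705*(-704)/(-19 + 497025)) = (-9190799317/86337 - 111870)/(374733 - 705*(-704)/497006) = -18849319507/(86337*(374733 - 705*1/497006*(-704))) = -18849319507/(86337*(374733 + 248160/248503)) = -18849319507/(86337*93122522859/248503) = -18849319507/86337*248503/93122522859 = -4684112445448021/8039919256077483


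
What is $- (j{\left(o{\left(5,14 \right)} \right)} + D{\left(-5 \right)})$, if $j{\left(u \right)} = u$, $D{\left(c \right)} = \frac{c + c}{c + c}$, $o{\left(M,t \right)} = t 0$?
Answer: $-1$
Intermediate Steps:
$o{\left(M,t \right)} = 0$
$D{\left(c \right)} = 1$ ($D{\left(c \right)} = \frac{2 c}{2 c} = 2 c \frac{1}{2 c} = 1$)
$- (j{\left(o{\left(5,14 \right)} \right)} + D{\left(-5 \right)}) = - (0 + 1) = \left(-1\right) 1 = -1$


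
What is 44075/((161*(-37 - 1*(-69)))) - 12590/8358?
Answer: 21679655/3075744 ≈ 7.0486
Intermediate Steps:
44075/((161*(-37 - 1*(-69)))) - 12590/8358 = 44075/((161*(-37 + 69))) - 12590*1/8358 = 44075/((161*32)) - 6295/4179 = 44075/5152 - 6295/4179 = 21679655/3075744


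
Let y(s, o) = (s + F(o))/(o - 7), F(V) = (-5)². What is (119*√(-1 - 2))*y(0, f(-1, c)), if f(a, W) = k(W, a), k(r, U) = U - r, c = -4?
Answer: -2975*I*√3/4 ≈ -1288.2*I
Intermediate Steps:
f(a, W) = a - W
F(V) = 25
y(s, o) = (25 + s)/(-7 + o) (y(s, o) = (s + 25)/(o - 7) = (25 + s)/(-7 + o))
(119*√(-1 - 2))*y(0, f(-1, c)) = (119*√(-1 - 2))*((25 + 0)/(-7 + (-1 - 1*(-4)))) = (119*√(-3))*(25/(-7 + (-1 + 4))) = (119*(I*√3))*(25/(-7 + 3)) = (119*I*√3)*(25/(-4)) = (119*I*√3)*(-¼*25) = (119*I*√3)*(-25/4) = -2975*I*√3/4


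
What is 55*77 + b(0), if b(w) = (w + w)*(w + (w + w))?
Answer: 4235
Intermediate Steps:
b(w) = 6*w² (b(w) = (2*w)*(w + 2*w) = (2*w)*(3*w) = 6*w²)
55*77 + b(0) = 55*77 + 6*0² = 4235 + 6*0 = 4235 + 0 = 4235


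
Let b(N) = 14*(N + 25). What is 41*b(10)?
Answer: 20090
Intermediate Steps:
b(N) = 350 + 14*N (b(N) = 14*(25 + N) = 350 + 14*N)
41*b(10) = 41*(350 + 14*10) = 41*(350 + 140) = 41*490 = 20090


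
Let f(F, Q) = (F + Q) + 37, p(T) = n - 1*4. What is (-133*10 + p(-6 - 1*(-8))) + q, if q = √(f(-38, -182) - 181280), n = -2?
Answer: -1336 + I*√181463 ≈ -1336.0 + 425.98*I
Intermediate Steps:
p(T) = -6 (p(T) = -2 - 1*4 = -2 - 4 = -6)
f(F, Q) = 37 + F + Q
q = I*√181463 (q = √((37 - 38 - 182) - 181280) = √(-183 - 181280) = √(-181463) = I*√181463 ≈ 425.98*I)
(-133*10 + p(-6 - 1*(-8))) + q = (-133*10 - 6) + I*√181463 = (-1330 - 6) + I*√181463 = -1336 + I*√181463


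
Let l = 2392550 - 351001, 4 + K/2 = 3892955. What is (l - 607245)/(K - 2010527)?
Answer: 1434304/5775375 ≈ 0.24835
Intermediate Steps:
K = 7785902 (K = -8 + 2*3892955 = -8 + 7785910 = 7785902)
l = 2041549
(l - 607245)/(K - 2010527) = (2041549 - 607245)/(7785902 - 2010527) = 1434304/5775375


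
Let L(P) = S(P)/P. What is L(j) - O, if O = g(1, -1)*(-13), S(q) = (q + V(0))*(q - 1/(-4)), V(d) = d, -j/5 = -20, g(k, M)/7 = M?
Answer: 37/4 ≈ 9.2500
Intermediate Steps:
g(k, M) = 7*M
j = 100 (j = -5*(-20) = 100)
S(q) = q*(1/4 + q) (S(q) = (q + 0)*(q - 1/(-4)) = q*(q - 1*(-1/4)) = q*(q + 1/4) = q*(1/4 + q))
L(P) = 1/4 + P (L(P) = (P*(1/4 + P))/P = 1/4 + P)
O = 91 (O = (7*(-1))*(-13) = -7*(-13) = 91)
L(j) - O = (1/4 + 100) - 1*91 = 401/4 - 91 = 37/4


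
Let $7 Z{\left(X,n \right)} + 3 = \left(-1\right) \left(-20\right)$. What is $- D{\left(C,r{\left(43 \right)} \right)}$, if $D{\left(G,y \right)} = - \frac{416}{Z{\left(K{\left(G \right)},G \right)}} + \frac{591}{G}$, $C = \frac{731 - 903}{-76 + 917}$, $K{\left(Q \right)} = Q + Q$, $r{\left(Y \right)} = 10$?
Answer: $\frac{8950391}{2924} \approx 3061.0$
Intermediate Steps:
$K{\left(Q \right)} = 2 Q$
$C = - \frac{172}{841} \approx -0.20452$
$Z{\left(X,n \right)} = \frac{17}{7}$ ($Z{\left(X,n \right)} = - \frac{3}{7} + \frac{\left(-1\right) \left(-20\right)}{7} = - \frac{3}{7} + \frac{1}{7} \cdot 20 = - \frac{3}{7} + \frac{20}{7} = \frac{17}{7}$)
$D{\left(G,y \right)} = - \frac{2912}{17} + \frac{591}{G}$ ($D{\left(G,y \right)} = - \frac{416}{\frac{17}{7}} + \frac{591}{G} = \left(-416\right) \frac{7}{17} + \frac{591}{G} = - \frac{2912}{17} + \frac{591}{G}$)
$- D{\left(C,r{\left(43 \right)} \right)} = - (- \frac{2912}{17} + \frac{591}{- \frac{172}{841}}) = - (- \frac{2912}{17} + 591 \left(- \frac{841}{172}\right)) = - (- \frac{2912}{17} - \frac{497031}{172}) = \left(-1\right) \left(- \frac{8950391}{2924}\right) = \frac{8950391}{2924}$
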